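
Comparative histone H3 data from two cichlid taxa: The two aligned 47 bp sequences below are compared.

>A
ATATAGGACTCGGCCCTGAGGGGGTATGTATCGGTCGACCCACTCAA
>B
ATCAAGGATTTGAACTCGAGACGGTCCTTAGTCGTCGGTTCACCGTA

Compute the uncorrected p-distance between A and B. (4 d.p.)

0.4681

The sequences differ at 22 of 47 positions.
p = 22/47 = 0.468085… ≈ 0.4681 (to 4 d.p.).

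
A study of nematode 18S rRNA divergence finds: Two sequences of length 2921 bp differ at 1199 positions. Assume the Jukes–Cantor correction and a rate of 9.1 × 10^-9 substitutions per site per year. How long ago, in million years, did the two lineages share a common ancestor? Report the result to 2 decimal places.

32.66

p = 1199/2921 ≈ 0.410476.
d = −(3/4) ln(1 − 4p/3) = −0.75 ln(1 − 0.547301) = −0.75 ln(0.452699)
  = −0.75 × (-0.792528) = 0.594396 substitutions/site.
Under a molecular clock d = 2μt, so t = d/(2μ) = 0.594396 / (2 × 9.1 × 10^-9) = 32.66 million years.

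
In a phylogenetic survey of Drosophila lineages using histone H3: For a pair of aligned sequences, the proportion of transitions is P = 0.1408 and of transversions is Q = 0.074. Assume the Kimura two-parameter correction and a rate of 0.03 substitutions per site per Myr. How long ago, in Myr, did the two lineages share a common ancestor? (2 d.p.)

4.33

Under the Kimura two-parameter model, d = −½ ln(1 − 2P − Q) − ¼ ln(1 − 2Q).
1 − 2P − Q = 0.6444, giving −½ ln(0.6444) = 0.219718.
1 − 2Q = 0.852, giving −¼ ln(0.852) = 0.040042.
d = 0.219718 + 0.040042 = 0.259760.
Under a molecular clock d = 2μt, so t = d/(2μ) = 0.259760 / (2 × 0.03) = 4.33 Myr.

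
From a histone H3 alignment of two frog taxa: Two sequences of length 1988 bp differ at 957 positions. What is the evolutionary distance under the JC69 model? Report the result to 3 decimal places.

p = 957/1988 ≈ 0.481388.
d = −(3/4) ln(1 − 4p/3) = −0.75 ln(1 − 0.641851) = −0.75 ln(0.358149)
  = −0.75 × (-1.026806) = 0.770105 substitutions/site.

0.770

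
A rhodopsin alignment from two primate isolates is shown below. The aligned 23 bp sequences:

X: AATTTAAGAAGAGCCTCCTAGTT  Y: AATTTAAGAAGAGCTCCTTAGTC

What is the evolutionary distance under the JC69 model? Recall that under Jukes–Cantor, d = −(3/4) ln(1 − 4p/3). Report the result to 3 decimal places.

0.198

The sequences differ at 4 of 23 sites (15, 16, 18, 23), so p = 4/23 ≈ 0.173913.
d = −(3/4) ln(1 − 4p/3) = −0.75 ln(1 − 0.231884) = −0.75 ln(0.768116)
  = −0.75 × (-0.263815) = 0.197861 substitutions/site.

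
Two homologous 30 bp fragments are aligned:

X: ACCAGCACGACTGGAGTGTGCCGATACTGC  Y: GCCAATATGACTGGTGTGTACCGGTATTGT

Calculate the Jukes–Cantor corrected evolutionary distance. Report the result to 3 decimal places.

The sequences differ at 9 of 30 sites (1, 5, 6, 8, 15, 20, 24, 27, 30), so p = 9/30 = 0.3.
d = −(3/4) ln(1 − 4p/3) = −0.75 ln(1 − 0.4) = −0.75 ln(0.6)
  = −0.75 × (-0.510826) = 0.383120 substitutions/site.

0.383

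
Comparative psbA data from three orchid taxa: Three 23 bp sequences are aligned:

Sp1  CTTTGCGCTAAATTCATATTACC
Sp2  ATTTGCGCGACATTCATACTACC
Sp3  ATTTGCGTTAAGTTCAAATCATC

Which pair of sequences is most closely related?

Sp1 and Sp2

Sp1–Sp2: 4/23 differ, p = 0.174, d = 0.198.
Sp1–Sp3: 6/23 differ, p = 0.261, d = 0.321.
Sp2–Sp3: 8/23 differ, p = 0.348, d = 0.467.
The smallest distance is between Sp1 and Sp2.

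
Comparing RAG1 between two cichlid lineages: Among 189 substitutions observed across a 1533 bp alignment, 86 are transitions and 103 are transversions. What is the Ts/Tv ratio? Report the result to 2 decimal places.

0.83

R = 86/103 = 0.834951… ≈ 0.83 (to 2 d.p.).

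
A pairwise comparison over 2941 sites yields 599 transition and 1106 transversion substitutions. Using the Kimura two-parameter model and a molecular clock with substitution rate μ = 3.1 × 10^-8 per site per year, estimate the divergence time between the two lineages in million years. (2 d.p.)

17.96

P = 599/2941 ≈ 0.203672 and Q = 1106/2941 ≈ 0.376063.
Under the Kimura two-parameter model, d = −½ ln(1 − 2P − Q) − ¼ ln(1 − 2Q).
1 − 2P − Q = 0.216593, giving −½ ln(0.216593) = 0.764868.
1 − 2Q = 0.247874, giving −¼ ln(0.247874) = 0.348709.
d = 0.764868 + 0.348709 = 1.113577.
Under a molecular clock d = 2μt, so t = d/(2μ) = 1.113577 / (2 × 3.1 × 10^-8) = 17.96 million years.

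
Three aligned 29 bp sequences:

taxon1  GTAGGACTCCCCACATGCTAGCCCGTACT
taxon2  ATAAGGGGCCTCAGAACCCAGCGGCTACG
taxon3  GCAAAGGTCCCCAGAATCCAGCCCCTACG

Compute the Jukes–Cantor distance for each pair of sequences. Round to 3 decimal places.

d(taxon1,taxon2) = 0.774, d(taxon1,taxon3) = 0.529, d(taxon2,taxon3) = 0.344

taxon1–taxon2: 14/29 sites differ → p ≈ 0.482759, d = −0.75 ln(1 − 0.643679) = 0.773942 ≈ 0.774.
taxon1–taxon3: 11/29 sites differ → p ≈ 0.37931, d = −0.75 ln(1 − 0.505747) = 0.528531 ≈ 0.529.
taxon2–taxon3: 8/29 sites differ → p ≈ 0.275862, d = −0.75 ln(1 − 0.367816) = 0.343931 ≈ 0.344.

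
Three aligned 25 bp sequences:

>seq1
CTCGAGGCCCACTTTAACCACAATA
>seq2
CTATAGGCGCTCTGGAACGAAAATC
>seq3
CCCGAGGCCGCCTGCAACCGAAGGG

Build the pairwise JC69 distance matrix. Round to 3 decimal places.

seq1–seq2: 9/25 sites differ → p = 0.36, d = −0.75 ln(1 − 0.48) = 0.490445 ≈ 0.490.
seq1–seq3: 10/25 sites differ → p = 0.4, d = −0.75 ln(1 − 0.533333) = 0.571605 ≈ 0.572.
seq2–seq3: 12/25 sites differ → p = 0.48, d = −0.75 ln(1 − 0.64) = 0.766238 ≈ 0.766.

d(seq1,seq2) = 0.490, d(seq1,seq3) = 0.572, d(seq2,seq3) = 0.766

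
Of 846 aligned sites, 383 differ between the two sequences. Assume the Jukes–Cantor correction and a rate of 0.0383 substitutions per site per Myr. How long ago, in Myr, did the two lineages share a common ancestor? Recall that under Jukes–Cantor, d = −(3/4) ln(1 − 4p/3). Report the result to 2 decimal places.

p = 383/846 ≈ 0.452719.
d = −(3/4) ln(1 − 4p/3) = −0.75 ln(1 − 0.603625) = −0.75 ln(0.396375)
  = −0.75 × (-0.925395) = 0.694046 substitutions/site.
Under a molecular clock d = 2μt, so t = d/(2μ) = 0.694046 / (2 × 0.0383) = 9.06 Myr.

9.06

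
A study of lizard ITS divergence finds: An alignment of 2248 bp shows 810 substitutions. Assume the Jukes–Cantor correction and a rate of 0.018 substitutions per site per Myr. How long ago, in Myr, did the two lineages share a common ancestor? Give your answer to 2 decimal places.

13.64

p = 810/2248 ≈ 0.36032.
d = −(3/4) ln(1 − 4p/3) = −0.75 ln(1 − 0.480427) = −0.75 ln(0.519573)
  = −0.75 × (-0.654748) = 0.491061 substitutions/site.
Under a molecular clock d = 2μt, so t = d/(2μ) = 0.491061 / (2 × 0.018) = 13.64 Myr.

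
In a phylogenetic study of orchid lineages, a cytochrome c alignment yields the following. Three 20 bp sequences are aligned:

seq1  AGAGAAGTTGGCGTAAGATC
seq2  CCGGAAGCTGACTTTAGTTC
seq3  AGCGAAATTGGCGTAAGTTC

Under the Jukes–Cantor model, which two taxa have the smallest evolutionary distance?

seq1 and seq3

seq1–seq2: 8/20 differ, p = 0.400, d = 0.572.
seq1–seq3: 3/20 differ, p = 0.150, d = 0.167.
seq2–seq3: 8/20 differ, p = 0.400, d = 0.572.
The smallest distance is between seq1 and seq3.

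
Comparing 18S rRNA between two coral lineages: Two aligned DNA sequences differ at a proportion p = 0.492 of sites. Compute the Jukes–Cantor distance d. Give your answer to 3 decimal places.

0.800

d = −(3/4) ln(1 − 4p/3) = −0.75 ln(1 − 0.656) = −0.75 ln(0.344)
  = −0.75 × (-1.067114) = 0.800336 substitutions/site.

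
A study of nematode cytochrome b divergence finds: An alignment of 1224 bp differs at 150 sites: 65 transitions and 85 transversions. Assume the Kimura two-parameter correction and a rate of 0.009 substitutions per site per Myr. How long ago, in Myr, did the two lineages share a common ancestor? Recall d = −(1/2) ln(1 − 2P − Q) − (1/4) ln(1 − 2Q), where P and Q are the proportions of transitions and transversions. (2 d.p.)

7.44

P = 65/1224 ≈ 0.053105 and Q = 85/1224 ≈ 0.069444.
Under the Kimura two-parameter model, d = −½ ln(1 − 2P − Q) − ¼ ln(1 − 2Q).
1 − 2P − Q = 0.824346, giving −½ ln(0.824346) = 0.096582.
1 − 2Q = 0.861112, giving −¼ ln(0.861112) = 0.037383.
d = 0.096582 + 0.037383 = 0.133965.
Under a molecular clock d = 2μt, so t = d/(2μ) = 0.133965 / (2 × 0.009) = 7.44 Myr.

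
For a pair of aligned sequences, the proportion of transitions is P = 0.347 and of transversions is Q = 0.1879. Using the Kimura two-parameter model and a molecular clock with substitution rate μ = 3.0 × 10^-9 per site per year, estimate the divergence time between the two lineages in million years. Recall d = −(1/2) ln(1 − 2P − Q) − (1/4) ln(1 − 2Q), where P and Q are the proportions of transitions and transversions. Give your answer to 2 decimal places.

Under the Kimura two-parameter model, d = −½ ln(1 − 2P − Q) − ¼ ln(1 − 2Q).
1 − 2P − Q = 0.1181, giving −½ ln(0.1181) = 1.068112.
1 − 2Q = 0.6242, giving −¼ ln(0.6242) = 0.117821.
d = 1.068112 + 0.117821 = 1.185933.
Under a molecular clock d = 2μt, so t = d/(2μ) = 1.185933 / (2 × 3.0 × 10^-9) = 197.66 million years.

197.66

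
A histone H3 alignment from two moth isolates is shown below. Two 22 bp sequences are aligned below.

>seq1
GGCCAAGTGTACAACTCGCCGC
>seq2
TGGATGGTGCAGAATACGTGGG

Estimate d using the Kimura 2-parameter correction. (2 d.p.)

0.97

Of 22 sites, 4 differences are transitions and 8 are transversions, so P = 4/22 ≈ 0.181818 and Q = 8/22 ≈ 0.363636.
Under the Kimura two-parameter model, d = −½ ln(1 − 2P − Q) − ¼ ln(1 − 2Q).
1 − 2P − Q = 0.272728, giving −½ ln(0.272728) = 0.649640.
1 − 2Q = 0.272728, giving −¼ ln(0.272728) = 0.324820.
d = 0.649640 + 0.324820 = 0.974460.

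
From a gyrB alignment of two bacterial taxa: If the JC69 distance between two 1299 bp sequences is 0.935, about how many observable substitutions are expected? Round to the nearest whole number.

Invert JC69: p = (3/4)(1 − e^(−4d/3)) = 0.75 × (1 − e^(-1.246667)) = 0.75 × (1 − 0.287461) = 0.534404.
Expected differing sites = pL ≈ 0.534404 × 1299 = 694.190796 ≈ 694.

694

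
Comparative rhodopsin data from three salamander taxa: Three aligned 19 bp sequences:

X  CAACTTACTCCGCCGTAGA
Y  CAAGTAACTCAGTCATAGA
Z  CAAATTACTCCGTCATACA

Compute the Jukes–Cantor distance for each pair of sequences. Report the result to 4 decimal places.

d(X,Y) = 0.3241, d(X,Z) = 0.2471, d(Y,Z) = 0.2471

X–Y: 5/19 sites differ → p ≈ 0.263158, d = −0.75 ln(1 − 0.350877) = 0.324100 ≈ 0.3241.
X–Z: 4/19 sites differ → p ≈ 0.210526, d = −0.75 ln(1 − 0.280701) = 0.247109 ≈ 0.2471.
Y–Z: 4/19 sites differ → p ≈ 0.210526, d = −0.75 ln(1 − 0.280701) = 0.247109 ≈ 0.2471.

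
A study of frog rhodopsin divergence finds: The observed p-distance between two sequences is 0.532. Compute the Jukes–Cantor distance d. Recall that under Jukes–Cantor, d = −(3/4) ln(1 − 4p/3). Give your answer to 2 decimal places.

d = −(3/4) ln(1 − 4p/3) = −0.75 ln(1 − 0.709333) = −0.75 ln(0.290667)
  = −0.75 × (-1.235577) = 0.926683 substitutions/site.

0.93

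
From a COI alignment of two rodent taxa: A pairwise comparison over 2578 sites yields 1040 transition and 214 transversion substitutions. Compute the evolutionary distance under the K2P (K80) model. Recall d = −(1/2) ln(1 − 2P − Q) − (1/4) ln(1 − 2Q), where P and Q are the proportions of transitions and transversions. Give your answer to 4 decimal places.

1.1483

P = 1040/2578 ≈ 0.403413 and Q = 214/2578 ≈ 0.08301.
Under the Kimura two-parameter model, d = −½ ln(1 − 2P − Q) − ¼ ln(1 − 2Q).
1 − 2P − Q = 0.110164, giving −½ ln(0.110164) = 1.102893.
1 − 2Q = 0.83398, giving −¼ ln(0.83398) = 0.045386.
d = 1.102893 + 0.045386 = 1.148279.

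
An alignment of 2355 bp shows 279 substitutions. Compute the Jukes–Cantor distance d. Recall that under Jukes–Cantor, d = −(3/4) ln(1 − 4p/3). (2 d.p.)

0.13

p = 279/2355 ≈ 0.118471.
d = −(3/4) ln(1 − 4p/3) = −0.75 ln(1 − 0.157961) = −0.75 ln(0.842039)
  = −0.75 × (-0.171929) = 0.128947 substitutions/site.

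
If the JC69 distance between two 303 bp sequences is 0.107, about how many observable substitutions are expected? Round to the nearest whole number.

Invert JC69: p = (3/4)(1 − e^(−4d/3)) = 0.75 × (1 − e^(-0.142667)) = 0.75 × (1 − 0.867043) = 0.099718.
Expected differing sites = pL ≈ 0.099718 × 303 = 30.214554 ≈ 30.

30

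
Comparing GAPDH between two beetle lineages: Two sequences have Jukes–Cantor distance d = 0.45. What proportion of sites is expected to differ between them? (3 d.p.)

0.338

p = (3/4)(1 − e^(−4d/3)) = 0.75 × (1 − e^(-0.6)) = 0.75 × (1 − 0.548812) = 0.338391.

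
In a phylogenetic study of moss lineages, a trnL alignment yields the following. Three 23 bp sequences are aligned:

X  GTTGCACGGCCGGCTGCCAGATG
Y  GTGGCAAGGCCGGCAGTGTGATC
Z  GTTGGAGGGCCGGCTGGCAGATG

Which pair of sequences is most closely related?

X–Y: 7/23 differ, p = 0.304, d = 0.390.
X–Z: 3/23 differ, p = 0.130, d = 0.143.
Y–Z: 8/23 differ, p = 0.348, d = 0.467.
The smallest distance is between X and Z.

X and Z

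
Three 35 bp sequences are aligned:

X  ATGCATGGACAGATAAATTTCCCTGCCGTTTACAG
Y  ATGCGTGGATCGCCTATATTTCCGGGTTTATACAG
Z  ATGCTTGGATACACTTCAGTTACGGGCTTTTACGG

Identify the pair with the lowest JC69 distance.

X–Y: 14/35 differ, p = 0.400, d = 0.572.
X–Z: 15/35 differ, p = 0.429, d = 0.635.
Y–Z: 11/35 differ, p = 0.314, d = 0.407.
The smallest distance is between Y and Z.

Y and Z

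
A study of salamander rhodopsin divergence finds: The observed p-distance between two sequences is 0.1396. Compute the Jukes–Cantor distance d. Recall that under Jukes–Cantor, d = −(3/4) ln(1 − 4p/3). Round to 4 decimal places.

d = −(3/4) ln(1 − 4p/3) = −0.75 ln(1 − 0.186133) = −0.75 ln(0.813867)
  = −0.75 × (-0.205958) = 0.154469 substitutions/site.

0.1545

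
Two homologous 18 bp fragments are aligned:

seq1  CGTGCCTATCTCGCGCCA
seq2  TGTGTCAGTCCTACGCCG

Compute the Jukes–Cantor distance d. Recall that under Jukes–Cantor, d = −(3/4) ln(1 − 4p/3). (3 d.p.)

0.673

The sequences differ at 8 of 18 sites (1, 5, 7, 8, 11, 12, 13, 18), so p = 8/18 ≈ 0.444444.
d = −(3/4) ln(1 − 4p/3) = −0.75 ln(1 − 0.592592) = −0.75 ln(0.407408)
  = −0.75 × (-0.897940) = 0.673455 substitutions/site.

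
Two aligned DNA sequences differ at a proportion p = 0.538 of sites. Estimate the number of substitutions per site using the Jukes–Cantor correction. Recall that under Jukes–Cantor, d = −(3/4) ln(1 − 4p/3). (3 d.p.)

d = −(3/4) ln(1 − 4p/3) = −0.75 ln(1 − 0.717333) = −0.75 ln(0.282667)
  = −0.75 × (-1.263486) = 0.947615 substitutions/site.

0.948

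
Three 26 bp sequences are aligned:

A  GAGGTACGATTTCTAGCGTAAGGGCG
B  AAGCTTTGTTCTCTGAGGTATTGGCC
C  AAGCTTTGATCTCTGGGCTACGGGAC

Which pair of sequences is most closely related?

A–B: 12/26 differ, p = 0.462, d = 0.717.
A–C: 11/26 differ, p = 0.423, d = 0.623.
B–C: 6/26 differ, p = 0.231, d = 0.276.
The smallest distance is between B and C.

B and C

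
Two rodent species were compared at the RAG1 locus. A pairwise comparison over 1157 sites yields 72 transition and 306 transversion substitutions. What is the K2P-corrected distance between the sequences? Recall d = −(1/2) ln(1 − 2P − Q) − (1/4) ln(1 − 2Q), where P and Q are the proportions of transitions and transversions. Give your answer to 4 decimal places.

P = 72/1157 ≈ 0.06223 and Q = 306/1157 ≈ 0.264477.
Under the Kimura two-parameter model, d = −½ ln(1 − 2P − Q) − ¼ ln(1 − 2Q).
1 − 2P − Q = 0.611063, giving −½ ln(0.611063) = 0.246278.
1 − 2Q = 0.471046, giving −¼ ln(0.471046) = 0.188200.
d = 0.246278 + 0.188200 = 0.434478.

0.4345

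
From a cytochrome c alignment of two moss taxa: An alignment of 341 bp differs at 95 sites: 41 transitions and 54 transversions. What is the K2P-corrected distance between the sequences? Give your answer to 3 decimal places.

0.350

P = 41/341 ≈ 0.120235 and Q = 54/341 ≈ 0.158358.
Under the Kimura two-parameter model, d = −½ ln(1 − 2P − Q) − ¼ ln(1 − 2Q).
1 − 2P − Q = 0.601172, giving −½ ln(0.601172) = 0.254437.
1 − 2Q = 0.683284, giving −¼ ln(0.683284) = 0.095211.
d = 0.254437 + 0.095211 = 0.349648.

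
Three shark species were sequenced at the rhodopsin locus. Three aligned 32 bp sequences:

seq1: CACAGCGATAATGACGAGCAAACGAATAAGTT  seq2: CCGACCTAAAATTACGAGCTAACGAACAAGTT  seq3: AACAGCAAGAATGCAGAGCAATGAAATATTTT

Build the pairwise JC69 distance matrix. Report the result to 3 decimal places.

d(seq1,seq2) = 0.304, d(seq1,seq3) = 0.404, d(seq2,seq3) = 0.824

seq1–seq2: 8/32 sites differ → p = 0.25, d = −0.75 ln(1 − 0.333333) = 0.304098 ≈ 0.304.
seq1–seq3: 10/32 sites differ → p = 0.3125, d = −0.75 ln(1 − 0.416667) = 0.404248 ≈ 0.404.
seq2–seq3: 16/32 sites differ → p = 0.5, d = −0.75 ln(1 − 0.666667) = 0.823960 ≈ 0.824.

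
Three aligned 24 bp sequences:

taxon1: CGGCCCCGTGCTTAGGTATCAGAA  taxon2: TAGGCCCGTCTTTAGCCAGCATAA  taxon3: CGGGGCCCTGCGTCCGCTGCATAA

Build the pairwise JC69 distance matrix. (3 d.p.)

d(taxon1,taxon2) = 0.520, d(taxon1,taxon3) = 0.608, d(taxon2,taxon3) = 0.708

taxon1–taxon2: 9/24 sites differ → p = 0.375, d = −0.75 ln(1 − 0.5) = 0.519860 ≈ 0.520.
taxon1–taxon3: 10/24 sites differ → p ≈ 0.416667, d = −0.75 ln(1 − 0.555556) = 0.608198 ≈ 0.608.
taxon2–taxon3: 11/24 sites differ → p ≈ 0.458333, d = −0.75 ln(1 − 0.611111) = 0.708346 ≈ 0.708.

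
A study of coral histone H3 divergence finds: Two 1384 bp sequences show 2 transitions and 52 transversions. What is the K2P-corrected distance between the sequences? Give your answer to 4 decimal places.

P = 2/1384 ≈ 0.001445 and Q = 52/1384 ≈ 0.037572.
Under the Kimura two-parameter model, d = −½ ln(1 − 2P − Q) − ¼ ln(1 − 2Q).
1 − 2P − Q = 0.959538, giving −½ ln(0.959538) = 0.020652.
1 − 2Q = 0.924856, giving −¼ ln(0.924856) = 0.019529.
d = 0.020652 + 0.019529 = 0.040181.

0.0402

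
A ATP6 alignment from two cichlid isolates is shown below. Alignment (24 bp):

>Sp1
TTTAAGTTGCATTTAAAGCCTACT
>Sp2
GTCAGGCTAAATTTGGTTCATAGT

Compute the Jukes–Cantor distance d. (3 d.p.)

The sequences differ at 12 of 24 sites, so p = 12/24 = 0.5.
d = −(3/4) ln(1 − 4p/3) = −0.75 ln(1 − 0.666667) = −0.75 ln(0.333333)
  = −0.75 × (-1.098613) = 0.823960 substitutions/site.

0.824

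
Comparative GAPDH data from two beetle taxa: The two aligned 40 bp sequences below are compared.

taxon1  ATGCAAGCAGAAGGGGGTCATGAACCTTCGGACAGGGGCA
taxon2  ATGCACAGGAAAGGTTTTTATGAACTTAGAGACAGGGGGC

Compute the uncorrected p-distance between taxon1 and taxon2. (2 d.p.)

0.38

The sequences differ at 15 of 40 positions.
p = 15/40 = 0.375 ≈ 0.38 (to 2 d.p.).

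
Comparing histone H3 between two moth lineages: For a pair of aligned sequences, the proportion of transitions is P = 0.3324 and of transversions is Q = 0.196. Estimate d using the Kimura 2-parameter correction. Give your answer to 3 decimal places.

Under the Kimura two-parameter model, d = −½ ln(1 − 2P − Q) − ¼ ln(1 − 2Q).
1 − 2P − Q = 0.1392, giving −½ ln(0.1392) = 0.985922.
1 − 2Q = 0.608, giving −¼ ln(0.608) = 0.124395.
d = 0.985922 + 0.124395 = 1.110317.

1.110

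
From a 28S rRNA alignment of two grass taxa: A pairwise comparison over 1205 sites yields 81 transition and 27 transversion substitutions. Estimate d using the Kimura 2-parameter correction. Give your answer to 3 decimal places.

0.097

P = 81/1205 ≈ 0.06722 and Q = 27/1205 ≈ 0.022407.
Under the Kimura two-parameter model, d = −½ ln(1 − 2P − Q) − ¼ ln(1 − 2Q).
1 − 2P − Q = 0.843153, giving −½ ln(0.843153) = 0.085303.
1 − 2Q = 0.955186, giving −¼ ln(0.955186) = 0.011462.
d = 0.085303 + 0.011462 = 0.096765.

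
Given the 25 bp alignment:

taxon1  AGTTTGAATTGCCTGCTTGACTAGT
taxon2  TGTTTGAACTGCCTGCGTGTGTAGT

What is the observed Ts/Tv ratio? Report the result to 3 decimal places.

0.250

Transitions are A↔G and C↔T; transversions are all other mismatches.
Transitions: 1. Transversions: 4.
R = 1/4 = 0.250.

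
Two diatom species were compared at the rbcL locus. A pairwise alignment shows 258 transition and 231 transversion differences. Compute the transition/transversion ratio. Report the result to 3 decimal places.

R = 258/231 = 1.116883… ≈ 1.117 (to 3 d.p.).

1.117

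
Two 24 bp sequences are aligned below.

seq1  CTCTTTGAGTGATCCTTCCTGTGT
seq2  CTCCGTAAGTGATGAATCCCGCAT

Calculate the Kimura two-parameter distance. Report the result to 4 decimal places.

Of 24 sites, 5 differences are transitions and 4 are transversions, so P = 5/24 ≈ 0.208333 and Q = 4/24 ≈ 0.166667.
Under the Kimura two-parameter model, d = −½ ln(1 − 2P − Q) − ¼ ln(1 − 2Q).
1 − 2P − Q = 0.416667, giving −½ ln(0.416667) = 0.437734.
1 − 2Q = 0.666666, giving −¼ ln(0.666666) = 0.101367.
d = 0.437734 + 0.101367 = 0.539101.

0.5391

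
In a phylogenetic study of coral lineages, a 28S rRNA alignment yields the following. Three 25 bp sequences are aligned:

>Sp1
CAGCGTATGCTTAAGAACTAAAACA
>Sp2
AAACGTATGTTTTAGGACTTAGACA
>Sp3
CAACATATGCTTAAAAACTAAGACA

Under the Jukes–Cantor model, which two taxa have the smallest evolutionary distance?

Sp1–Sp2: 7/25 differ, p = 0.280, d = 0.351.
Sp1–Sp3: 4/25 differ, p = 0.160, d = 0.180.
Sp2–Sp3: 7/25 differ, p = 0.280, d = 0.351.
The smallest distance is between Sp1 and Sp3.

Sp1 and Sp3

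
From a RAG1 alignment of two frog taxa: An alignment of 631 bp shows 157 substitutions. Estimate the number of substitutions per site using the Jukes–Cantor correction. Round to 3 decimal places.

p = 157/631 ≈ 0.248811.
d = −(3/4) ln(1 − 4p/3) = −0.75 ln(1 − 0.331748) = −0.75 ln(0.668252)
  = −0.75 × (-0.403090) = 0.302318 substitutions/site.

0.302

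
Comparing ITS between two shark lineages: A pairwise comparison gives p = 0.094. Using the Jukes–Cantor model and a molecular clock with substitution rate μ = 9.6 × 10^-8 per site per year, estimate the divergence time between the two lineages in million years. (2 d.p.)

d = −(3/4) ln(1 − 4p/3) = −0.75 ln(1 − 0.125333) = −0.75 ln(0.874667)
  = −0.75 × (-0.133912) = 0.100434 substitutions/site.
Under a molecular clock d = 2μt, so t = d/(2μ) = 0.100434 / (2 × 9.6 × 10^-8) = 0.52 million years.

0.52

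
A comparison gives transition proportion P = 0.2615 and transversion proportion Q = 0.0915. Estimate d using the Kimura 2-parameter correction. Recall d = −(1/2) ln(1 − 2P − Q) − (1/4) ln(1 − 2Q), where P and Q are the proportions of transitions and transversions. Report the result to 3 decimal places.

Under the Kimura two-parameter model, d = −½ ln(1 − 2P − Q) − ¼ ln(1 − 2Q).
1 − 2P − Q = 0.3855, giving −½ ln(0.3855) = 0.476607.
1 − 2Q = 0.817, giving −¼ ln(0.817) = 0.050529.
d = 0.476607 + 0.050529 = 0.527136.

0.527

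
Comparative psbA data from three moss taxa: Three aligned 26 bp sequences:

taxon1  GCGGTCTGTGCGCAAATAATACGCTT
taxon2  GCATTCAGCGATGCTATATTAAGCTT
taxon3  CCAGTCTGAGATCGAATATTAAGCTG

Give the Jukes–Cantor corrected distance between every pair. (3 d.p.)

taxon1–taxon2: 11/26 sites differ → p ≈ 0.423077, d = −0.75 ln(1 − 0.564103) = 0.622762 ≈ 0.623.
taxon1–taxon3: 9/26 sites differ → p ≈ 0.346154, d = −0.75 ln(1 − 0.461539) = 0.464280 ≈ 0.464.
taxon2–taxon3: 8/26 sites differ → p ≈ 0.307692, d = −0.75 ln(1 − 0.410256) = 0.396050 ≈ 0.396.

d(taxon1,taxon2) = 0.623, d(taxon1,taxon3) = 0.464, d(taxon2,taxon3) = 0.396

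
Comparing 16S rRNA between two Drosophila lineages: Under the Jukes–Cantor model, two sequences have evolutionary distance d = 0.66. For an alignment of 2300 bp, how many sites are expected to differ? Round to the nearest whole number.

Invert JC69: p = (3/4)(1 − e^(−4d/3)) = 0.75 × (1 − e^(-0.88)) = 0.75 × (1 − 0.414783) = 0.438913.
Expected differing sites = pL ≈ 0.438913 × 2300 = 1009.4999 ≈ 1009.

1009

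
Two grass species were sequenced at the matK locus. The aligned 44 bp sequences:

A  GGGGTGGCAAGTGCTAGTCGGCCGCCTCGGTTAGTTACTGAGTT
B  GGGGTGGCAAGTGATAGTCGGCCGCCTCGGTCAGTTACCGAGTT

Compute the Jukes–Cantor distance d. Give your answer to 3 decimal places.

The sequences differ at 3 of 44 sites (14, 32, 39), so p = 3/44 ≈ 0.068182.
d = −(3/4) ln(1 − 4p/3) = −0.75 ln(1 − 0.090909) = −0.75 ln(0.909091)
  = −0.75 × (-0.095310) = 0.071483 substitutions/site.

0.071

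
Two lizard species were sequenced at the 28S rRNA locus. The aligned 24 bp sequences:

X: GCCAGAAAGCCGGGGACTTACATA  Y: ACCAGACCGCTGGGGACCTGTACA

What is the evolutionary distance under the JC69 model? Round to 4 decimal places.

The sequences differ at 8 of 24 sites (1, 7, 8, 11, 18, 20, 21, 23), so p = 8/24 ≈ 0.333333.
d = −(3/4) ln(1 − 4p/3) = −0.75 ln(1 − 0.444444) = −0.75 ln(0.555556)
  = −0.75 × (-0.587786) = 0.440840 substitutions/site.

0.4408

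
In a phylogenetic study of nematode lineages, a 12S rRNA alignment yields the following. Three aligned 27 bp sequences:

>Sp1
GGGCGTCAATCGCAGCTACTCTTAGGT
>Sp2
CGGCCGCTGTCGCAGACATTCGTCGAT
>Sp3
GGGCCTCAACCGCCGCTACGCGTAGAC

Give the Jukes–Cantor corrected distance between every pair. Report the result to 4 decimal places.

Sp1–Sp2: 11/27 sites differ → p ≈ 0.407407, d = −0.75 ln(1 − 0.543209) = 0.587647 ≈ 0.5876.
Sp1–Sp3: 7/27 sites differ → p ≈ 0.259259, d = −0.75 ln(1 − 0.345679) = 0.318118 ≈ 0.3181.
Sp2–Sp3: 12/27 sites differ → p ≈ 0.444444, d = −0.75 ln(1 − 0.592592) = 0.673455 ≈ 0.6735.

d(Sp1,Sp2) = 0.5876, d(Sp1,Sp3) = 0.3181, d(Sp2,Sp3) = 0.6735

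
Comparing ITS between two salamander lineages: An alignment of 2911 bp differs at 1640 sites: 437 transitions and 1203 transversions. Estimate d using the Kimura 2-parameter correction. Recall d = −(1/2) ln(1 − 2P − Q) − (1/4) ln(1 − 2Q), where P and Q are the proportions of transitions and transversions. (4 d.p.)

P = 437/2911 ≈ 0.15012 and Q = 1203/2911 ≈ 0.41326.
Under the Kimura two-parameter model, d = −½ ln(1 − 2P − Q) − ¼ ln(1 − 2Q).
1 − 2P − Q = 0.2865, giving −½ ln(0.2865) = 0.625008.
1 − 2Q = 0.17348, giving −¼ ln(0.17348) = 0.437923.
d = 0.625008 + 0.437923 = 1.062931.

1.0629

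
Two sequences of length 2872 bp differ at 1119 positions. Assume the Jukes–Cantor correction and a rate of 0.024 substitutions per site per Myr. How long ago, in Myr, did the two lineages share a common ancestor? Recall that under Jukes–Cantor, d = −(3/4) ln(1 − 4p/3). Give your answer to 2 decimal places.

p = 1119/2872 ≈ 0.389624.
d = −(3/4) ln(1 − 4p/3) = −0.75 ln(1 − 0.519499) = −0.75 ln(0.480501)
  = −0.75 × (-0.732926) = 0.549695 substitutions/site.
Under a molecular clock d = 2μt, so t = d/(2μ) = 0.549695 / (2 × 0.024) = 11.45 Myr.

11.45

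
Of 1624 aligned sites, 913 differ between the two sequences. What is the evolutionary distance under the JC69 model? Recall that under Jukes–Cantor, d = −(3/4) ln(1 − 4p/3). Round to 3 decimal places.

1.038

p = 913/1624 ≈ 0.562192.
d = −(3/4) ln(1 − 4p/3) = −0.75 ln(1 − 0.749589) = −0.75 ln(0.250411)
  = −0.75 × (-1.384652) = 1.038489 substitutions/site.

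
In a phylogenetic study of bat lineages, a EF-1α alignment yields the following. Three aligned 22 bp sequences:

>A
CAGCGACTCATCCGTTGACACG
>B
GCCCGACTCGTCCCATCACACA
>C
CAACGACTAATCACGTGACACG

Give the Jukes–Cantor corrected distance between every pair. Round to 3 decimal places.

A–B: 8/22 sites differ → p ≈ 0.363636, d = −0.75 ln(1 − 0.484848) = 0.497470 ≈ 0.497.
A–C: 5/22 sites differ → p ≈ 0.227273, d = −0.75 ln(1 − 0.303031) = 0.270761 ≈ 0.271.
B–C: 9/22 sites differ → p ≈ 0.409091, d = −0.75 ln(1 − 0.545455) = 0.591344 ≈ 0.591.

d(A,B) = 0.497, d(A,C) = 0.271, d(B,C) = 0.591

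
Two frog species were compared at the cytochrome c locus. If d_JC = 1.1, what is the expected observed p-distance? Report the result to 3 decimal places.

p = (3/4)(1 − e^(−4d/3)) = 0.75 × (1 − e^(-1.466667)) = 0.75 × (1 − 0.230693) = 0.576980.

0.577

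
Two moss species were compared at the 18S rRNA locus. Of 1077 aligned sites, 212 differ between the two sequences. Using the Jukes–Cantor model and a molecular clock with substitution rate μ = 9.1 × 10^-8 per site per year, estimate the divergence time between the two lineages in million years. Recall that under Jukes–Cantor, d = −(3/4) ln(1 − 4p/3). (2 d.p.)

p = 212/1077 ≈ 0.196843.
d = −(3/4) ln(1 − 4p/3) = −0.75 ln(1 − 0.262457) = −0.75 ln(0.737543)
  = −0.75 × (-0.304431) = 0.228323 substitutions/site.
Under a molecular clock d = 2μt, so t = d/(2μ) = 0.228323 / (2 × 9.1 × 10^-8) = 1.25 million years.

1.25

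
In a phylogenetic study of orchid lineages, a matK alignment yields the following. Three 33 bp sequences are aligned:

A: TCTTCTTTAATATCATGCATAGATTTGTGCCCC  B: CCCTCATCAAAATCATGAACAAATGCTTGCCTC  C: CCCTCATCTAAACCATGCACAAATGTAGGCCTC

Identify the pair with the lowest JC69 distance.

A–B: 12/33 differ, p = 0.364, d = 0.497.
A–C: 13/33 differ, p = 0.394, d = 0.559.
B–C: 6/33 differ, p = 0.182, d = 0.208.
The smallest distance is between B and C.

B and C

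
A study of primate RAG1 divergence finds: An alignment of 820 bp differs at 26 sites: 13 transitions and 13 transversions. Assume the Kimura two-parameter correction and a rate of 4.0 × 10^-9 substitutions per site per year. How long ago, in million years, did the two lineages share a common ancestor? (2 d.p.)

4.05

P = 13/820 ≈ 0.015854 and Q = 13/820 ≈ 0.015854.
Under the Kimura two-parameter model, d = −½ ln(1 − 2P − Q) − ¼ ln(1 − 2Q).
1 − 2P − Q = 0.952438, giving −½ ln(0.952438) = 0.024365.
1 − 2Q = 0.968292, giving −¼ ln(0.968292) = 0.008055.
d = 0.024365 + 0.008055 = 0.032420.
Under a molecular clock d = 2μt, so t = d/(2μ) = 0.032420 / (2 × 4.0 × 10^-9) = 4.05 million years.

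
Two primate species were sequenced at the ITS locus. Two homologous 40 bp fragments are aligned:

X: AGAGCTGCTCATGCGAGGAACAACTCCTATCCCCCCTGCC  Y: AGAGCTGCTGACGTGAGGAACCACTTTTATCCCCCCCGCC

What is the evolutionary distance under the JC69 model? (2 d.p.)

0.20

The sequences differ at 7 of 40 sites (10, 12, 14, 22, 26, 27, 37), so p = 7/40 = 0.175.
d = −(3/4) ln(1 − 4p/3) = −0.75 ln(1 − 0.233333) = −0.75 ln(0.766667)
  = −0.75 × (-0.265703) = 0.199277 substitutions/site.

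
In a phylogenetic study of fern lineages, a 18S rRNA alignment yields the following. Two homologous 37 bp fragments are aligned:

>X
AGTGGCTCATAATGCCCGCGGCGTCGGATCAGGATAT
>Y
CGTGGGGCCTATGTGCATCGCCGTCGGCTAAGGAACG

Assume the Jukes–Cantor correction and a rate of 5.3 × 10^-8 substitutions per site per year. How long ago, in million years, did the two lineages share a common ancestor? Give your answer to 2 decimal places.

6.08

The sequences differ at 16 of 37 sites, so p = 16/37 ≈ 0.432432.
d = −(3/4) ln(1 − 4p/3) = −0.75 ln(1 − 0.576576) = −0.75 ln(0.423424)
  = −0.75 × (-0.859381) = 0.644536 substitutions/site.
Under a molecular clock d = 2μt, so t = d/(2μ) = 0.644536 / (2 × 5.3 × 10^-8) = 6.08 million years.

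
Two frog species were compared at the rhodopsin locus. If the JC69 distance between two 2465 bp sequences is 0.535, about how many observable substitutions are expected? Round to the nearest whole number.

943

Invert JC69: p = (3/4)(1 − e^(−4d/3)) = 0.75 × (1 − e^(-0.713333)) = 0.75 × (1 − 0.490008) = 0.382494.
Expected differing sites = pL ≈ 0.382494 × 2465 = 942.84771 ≈ 943.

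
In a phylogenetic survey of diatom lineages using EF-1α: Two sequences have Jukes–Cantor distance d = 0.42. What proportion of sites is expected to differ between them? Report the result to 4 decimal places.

0.3216

p = (3/4)(1 − e^(−4d/3)) = 0.75 × (1 − e^(-0.56)) = 0.75 × (1 − 0.571209) = 0.321593.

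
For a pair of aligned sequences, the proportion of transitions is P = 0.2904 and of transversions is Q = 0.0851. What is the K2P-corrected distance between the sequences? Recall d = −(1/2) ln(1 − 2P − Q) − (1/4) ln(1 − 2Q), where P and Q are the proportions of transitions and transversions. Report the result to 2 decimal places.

Under the Kimura two-parameter model, d = −½ ln(1 − 2P − Q) − ¼ ln(1 − 2Q).
1 − 2P − Q = 0.3341, giving −½ ln(0.3341) = 0.548157.
1 − 2Q = 0.8298, giving −¼ ln(0.8298) = 0.046643.
d = 0.548157 + 0.046643 = 0.594800.

0.59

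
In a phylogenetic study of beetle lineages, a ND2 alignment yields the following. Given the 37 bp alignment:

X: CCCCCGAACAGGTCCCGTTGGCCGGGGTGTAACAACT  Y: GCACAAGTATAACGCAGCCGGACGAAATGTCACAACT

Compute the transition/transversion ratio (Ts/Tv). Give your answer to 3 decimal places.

1.000

Transitions are A↔G and C↔T; transversions are all other mismatches.
Transitions: 10. Transversions: 10.
R = 10/10 = 1.000.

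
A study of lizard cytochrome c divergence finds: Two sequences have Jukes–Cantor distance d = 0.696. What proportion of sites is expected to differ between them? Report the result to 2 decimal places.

p = (3/4)(1 − e^(−4d/3)) = 0.75 × (1 − e^(-0.928)) = 0.75 × (1 − 0.395344) = 0.453492.

0.45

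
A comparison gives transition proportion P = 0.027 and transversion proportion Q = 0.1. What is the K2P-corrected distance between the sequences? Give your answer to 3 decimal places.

0.139

Under the Kimura two-parameter model, d = −½ ln(1 − 2P − Q) − ¼ ln(1 − 2Q).
1 − 2P − Q = 0.846, giving −½ ln(0.846) = 0.083618.
1 − 2Q = 0.8, giving −¼ ln(0.8) = 0.055786.
d = 0.083618 + 0.055786 = 0.139404.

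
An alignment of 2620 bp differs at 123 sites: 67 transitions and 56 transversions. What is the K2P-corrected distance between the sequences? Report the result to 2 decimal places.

P = 67/2620 ≈ 0.025573 and Q = 56/2620 ≈ 0.021374.
Under the Kimura two-parameter model, d = −½ ln(1 − 2P − Q) − ¼ ln(1 − 2Q).
1 − 2P − Q = 0.92748, giving −½ ln(0.92748) = 0.037642.
1 − 2Q = 0.957252, giving −¼ ln(0.957252) = 0.010922.
d = 0.037642 + 0.010922 = 0.048564.

0.05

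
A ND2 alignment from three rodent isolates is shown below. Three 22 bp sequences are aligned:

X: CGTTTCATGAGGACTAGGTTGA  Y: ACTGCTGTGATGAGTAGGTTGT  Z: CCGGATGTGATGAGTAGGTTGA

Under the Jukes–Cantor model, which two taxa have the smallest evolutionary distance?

Y and Z

X–Y: 9/22 differ, p = 0.409, d = 0.591.
X–Z: 8/22 differ, p = 0.364, d = 0.497.
Y–Z: 4/22 differ, p = 0.182, d = 0.208.
The smallest distance is between Y and Z.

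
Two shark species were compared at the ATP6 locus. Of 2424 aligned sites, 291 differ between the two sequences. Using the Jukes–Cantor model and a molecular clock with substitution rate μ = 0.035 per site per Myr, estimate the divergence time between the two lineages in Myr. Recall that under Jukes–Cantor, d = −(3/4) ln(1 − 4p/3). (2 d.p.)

p = 291/2424 ≈ 0.12005.
d = −(3/4) ln(1 − 4p/3) = −0.75 ln(1 − 0.160067) = −0.75 ln(0.839933)
  = −0.75 × (-0.174433) = 0.130825 substitutions/site.
Under a molecular clock d = 2μt, so t = d/(2μ) = 0.130825 / (2 × 0.035) = 1.87 Myr.

1.87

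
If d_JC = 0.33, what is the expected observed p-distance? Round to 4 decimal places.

0.2670

p = (3/4)(1 − e^(−4d/3)) = 0.75 × (1 − e^(-0.44)) = 0.75 × (1 − 0.644036) = 0.266973.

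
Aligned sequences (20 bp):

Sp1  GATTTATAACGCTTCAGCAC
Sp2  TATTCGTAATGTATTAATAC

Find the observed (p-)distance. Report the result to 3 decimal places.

0.450

The sequences differ at 9 of 20 positions (sites 1, 5, 6, 10, 12, 13, 15, 17, 18).
p = 9/20 = 0.450.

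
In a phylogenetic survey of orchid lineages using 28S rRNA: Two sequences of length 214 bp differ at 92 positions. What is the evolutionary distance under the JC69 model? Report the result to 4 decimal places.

0.6386

p = 92/214 ≈ 0.429907.
d = −(3/4) ln(1 − 4p/3) = −0.75 ln(1 − 0.573209) = −0.75 ln(0.426791)
  = −0.75 × (-0.851461) = 0.638596 substitutions/site.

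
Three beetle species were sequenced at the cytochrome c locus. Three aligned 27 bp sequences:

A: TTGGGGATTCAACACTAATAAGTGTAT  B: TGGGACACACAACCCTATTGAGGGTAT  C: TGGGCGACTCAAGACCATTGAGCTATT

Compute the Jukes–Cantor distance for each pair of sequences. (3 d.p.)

A–B: 9/27 sites differ → p ≈ 0.333333, d = −0.75 ln(1 − 0.444444) = 0.440839 ≈ 0.441.
A–C: 11/27 sites differ → p ≈ 0.407407, d = −0.75 ln(1 − 0.543209) = 0.587647 ≈ 0.588.
B–C: 10/27 sites differ → p ≈ 0.37037, d = −0.75 ln(1 − 0.493827) = 0.510658 ≈ 0.511.

d(A,B) = 0.441, d(A,C) = 0.588, d(B,C) = 0.511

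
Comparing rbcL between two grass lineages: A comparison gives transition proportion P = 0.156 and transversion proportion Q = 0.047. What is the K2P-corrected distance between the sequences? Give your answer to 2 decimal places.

0.25

Under the Kimura two-parameter model, d = −½ ln(1 − 2P − Q) − ¼ ln(1 − 2Q).
1 − 2P − Q = 0.641, giving −½ ln(0.641) = 0.222363.
1 − 2Q = 0.906, giving −¼ ln(0.906) = 0.024679.
d = 0.222363 + 0.024679 = 0.247042.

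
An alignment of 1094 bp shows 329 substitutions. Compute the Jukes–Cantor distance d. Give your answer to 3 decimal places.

0.384

p = 329/1094 ≈ 0.300731.
d = −(3/4) ln(1 − 4p/3) = −0.75 ln(1 − 0.400975) = −0.75 ln(0.599025)
  = −0.75 × (-0.512452) = 0.384339 substitutions/site.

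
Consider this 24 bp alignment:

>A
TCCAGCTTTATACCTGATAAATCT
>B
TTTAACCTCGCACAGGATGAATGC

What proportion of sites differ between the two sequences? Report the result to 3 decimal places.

The sequences differ at 12 of 24 positions.
p = 12/24 = 0.500.

0.500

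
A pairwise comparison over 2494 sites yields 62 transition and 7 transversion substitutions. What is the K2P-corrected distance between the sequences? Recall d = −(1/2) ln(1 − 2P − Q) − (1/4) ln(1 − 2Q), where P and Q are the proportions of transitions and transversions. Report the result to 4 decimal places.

0.0284

P = 62/2494 ≈ 0.02486 and Q = 7/2494 ≈ 0.002807.
Under the Kimura two-parameter model, d = −½ ln(1 − 2P − Q) − ¼ ln(1 − 2Q).
1 − 2P − Q = 0.947473, giving −½ ln(0.947473) = 0.026978.
1 − 2Q = 0.994386, giving −¼ ln(0.994386) = 0.001407.
d = 0.026978 + 0.001407 = 0.028385.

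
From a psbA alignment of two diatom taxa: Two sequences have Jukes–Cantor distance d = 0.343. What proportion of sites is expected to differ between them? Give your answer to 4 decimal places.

0.2753

p = (3/4)(1 − e^(−4d/3)) = 0.75 × (1 − e^(-0.457333)) = 0.75 × (1 − 0.632970) = 0.275273.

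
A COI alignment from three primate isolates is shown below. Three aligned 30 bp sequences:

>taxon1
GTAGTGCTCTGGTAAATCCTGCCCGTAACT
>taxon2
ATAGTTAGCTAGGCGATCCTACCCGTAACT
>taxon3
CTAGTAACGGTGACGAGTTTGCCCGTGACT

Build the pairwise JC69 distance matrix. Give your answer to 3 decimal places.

taxon1–taxon2: 9/30 sites differ → p = 0.3, d = −0.75 ln(1 − 0.4) = 0.383119 ≈ 0.383.
taxon1–taxon3: 14/30 sites differ → p ≈ 0.466667, d = −0.75 ln(1 − 0.622223) = 0.730088 ≈ 0.730.
taxon2–taxon3: 12/30 sites differ → p = 0.4, d = −0.75 ln(1 − 0.533333) = 0.571605 ≈ 0.572.

d(taxon1,taxon2) = 0.383, d(taxon1,taxon3) = 0.730, d(taxon2,taxon3) = 0.572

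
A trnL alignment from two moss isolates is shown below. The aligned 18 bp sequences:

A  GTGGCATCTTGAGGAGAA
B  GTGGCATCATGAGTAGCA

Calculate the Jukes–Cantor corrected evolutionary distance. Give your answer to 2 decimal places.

The sequences differ at 3 of 18 sites (9, 14, 17), so p = 3/18 ≈ 0.166667.
d = −(3/4) ln(1 − 4p/3) = −0.75 ln(1 − 0.222223) = −0.75 ln(0.777777)
  = −0.75 × (-0.251315) = 0.188486 substitutions/site.

0.19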